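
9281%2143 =709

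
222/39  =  74/13 = 5.69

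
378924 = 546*694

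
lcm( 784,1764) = 7056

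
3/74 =3/74 =0.04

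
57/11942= 57/11942 = 0.00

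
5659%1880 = 19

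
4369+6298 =10667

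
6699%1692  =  1623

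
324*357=115668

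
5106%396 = 354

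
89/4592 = 89/4592 = 0.02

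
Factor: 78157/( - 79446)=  - 2^( - 1)*3^( - 1)*13241^( - 1 )*78157^1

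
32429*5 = 162145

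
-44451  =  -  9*4939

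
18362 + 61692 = 80054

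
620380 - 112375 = 508005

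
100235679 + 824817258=925052937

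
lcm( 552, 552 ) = 552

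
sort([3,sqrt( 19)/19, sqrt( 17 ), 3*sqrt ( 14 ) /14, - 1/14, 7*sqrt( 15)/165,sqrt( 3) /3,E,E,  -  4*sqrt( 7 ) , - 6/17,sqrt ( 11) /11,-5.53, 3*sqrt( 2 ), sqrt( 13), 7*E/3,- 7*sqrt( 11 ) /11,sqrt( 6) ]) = [-4 * sqrt( 7 ),-5.53, - 7*sqrt( 11 ) /11 ,-6/17 ,-1/14,7*sqrt( 15) /165 , sqrt( 19 )/19,  sqrt (11 ) /11, sqrt (3 ) /3, 3*sqrt(14) /14 , sqrt (6), E,E , 3  ,  sqrt( 13),  sqrt ( 17) , 3*sqrt(2),7 * E/3]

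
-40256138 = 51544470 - 91800608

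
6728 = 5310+1418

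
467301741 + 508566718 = 975868459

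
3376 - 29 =3347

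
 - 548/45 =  - 13 + 37/45  =  - 12.18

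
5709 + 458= 6167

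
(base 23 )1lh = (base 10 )1029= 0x405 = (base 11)856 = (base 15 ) 489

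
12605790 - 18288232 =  - 5682442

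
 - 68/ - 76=17/19 = 0.89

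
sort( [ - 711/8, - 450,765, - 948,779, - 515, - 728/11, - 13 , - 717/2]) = [ - 948, - 515, - 450, - 717/2,-711/8, - 728/11, - 13, 765, 779 ]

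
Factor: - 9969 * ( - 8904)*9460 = 2^5*3^2*5^1*7^1*11^1* 43^1*53^1 * 3323^1 = 839707212960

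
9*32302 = 290718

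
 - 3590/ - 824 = 4 + 147/412=4.36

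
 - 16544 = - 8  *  2068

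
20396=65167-44771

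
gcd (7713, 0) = 7713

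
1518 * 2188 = 3321384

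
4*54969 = 219876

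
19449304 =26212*742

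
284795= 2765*103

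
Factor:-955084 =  - 2^2 * 13^1 * 18367^1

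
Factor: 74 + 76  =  150=2^1*3^1*5^2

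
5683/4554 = 5683/4554 = 1.25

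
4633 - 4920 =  - 287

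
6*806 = 4836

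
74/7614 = 37/3807 = 0.01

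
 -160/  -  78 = 2+2/39 = 2.05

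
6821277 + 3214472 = 10035749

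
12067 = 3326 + 8741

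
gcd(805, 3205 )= 5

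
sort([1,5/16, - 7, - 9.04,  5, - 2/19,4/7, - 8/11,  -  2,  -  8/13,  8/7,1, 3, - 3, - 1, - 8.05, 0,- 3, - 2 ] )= [ - 9.04, - 8.05, - 7,-3, - 3, - 2,  -  2, - 1,- 8/11,- 8/13, - 2/19,0 , 5/16,4/7, 1 , 1, 8/7, 3, 5] 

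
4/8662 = 2/4331 = 0.00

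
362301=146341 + 215960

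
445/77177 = 445/77177 = 0.01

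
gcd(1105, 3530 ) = 5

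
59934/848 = 29967/424 = 70.68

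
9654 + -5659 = 3995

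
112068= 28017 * 4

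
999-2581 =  - 1582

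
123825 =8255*15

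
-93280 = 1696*( - 55) 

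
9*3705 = 33345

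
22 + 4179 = 4201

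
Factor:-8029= - 7^1*31^1*37^1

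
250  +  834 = 1084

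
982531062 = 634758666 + 347772396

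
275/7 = 275/7 = 39.29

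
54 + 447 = 501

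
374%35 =24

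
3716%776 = 612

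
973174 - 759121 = 214053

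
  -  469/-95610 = 469/95610 = 0.00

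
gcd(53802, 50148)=126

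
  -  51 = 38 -89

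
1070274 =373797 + 696477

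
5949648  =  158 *37656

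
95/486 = 95/486 = 0.20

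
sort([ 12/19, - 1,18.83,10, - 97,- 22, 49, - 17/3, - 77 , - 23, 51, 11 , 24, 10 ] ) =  [ - 97, - 77 , - 23,  -  22,  -  17/3,  -  1, 12/19,10, 10,11,18.83, 24, 49, 51 ]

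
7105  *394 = 2799370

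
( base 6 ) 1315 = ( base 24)DN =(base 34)9T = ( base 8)517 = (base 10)335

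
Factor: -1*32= - 2^5 =- 32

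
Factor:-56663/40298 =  - 2^(  -  1) * 20149^( - 1)* 56663^1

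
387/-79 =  - 5 + 8/79 = -4.90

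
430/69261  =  430/69261 = 0.01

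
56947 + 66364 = 123311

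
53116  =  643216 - 590100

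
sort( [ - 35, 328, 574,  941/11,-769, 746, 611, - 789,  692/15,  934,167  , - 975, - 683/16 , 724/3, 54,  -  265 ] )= [ - 975,-789, - 769,-265, - 683/16 ,-35, 692/15, 54,941/11 , 167,724/3,  328,574,611, 746,934]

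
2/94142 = 1/47071 = 0.00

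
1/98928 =1/98928  =  0.00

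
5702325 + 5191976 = 10894301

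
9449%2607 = 1628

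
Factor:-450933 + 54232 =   -  19^1*20879^1 = -396701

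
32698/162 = 16349/81 = 201.84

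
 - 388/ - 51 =388/51 = 7.61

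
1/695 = 1/695 = 0.00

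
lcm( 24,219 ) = 1752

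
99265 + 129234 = 228499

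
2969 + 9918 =12887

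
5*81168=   405840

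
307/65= 4 + 47/65 = 4.72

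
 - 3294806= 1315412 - 4610218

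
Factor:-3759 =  - 3^1*7^1*179^1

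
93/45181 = 93/45181 = 0.00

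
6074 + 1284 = 7358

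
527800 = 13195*40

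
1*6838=6838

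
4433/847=5+18/77 = 5.23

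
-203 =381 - 584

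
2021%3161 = 2021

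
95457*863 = 82379391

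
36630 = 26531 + 10099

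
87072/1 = 87072 = 87072.00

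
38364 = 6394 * 6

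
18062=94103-76041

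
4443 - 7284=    - 2841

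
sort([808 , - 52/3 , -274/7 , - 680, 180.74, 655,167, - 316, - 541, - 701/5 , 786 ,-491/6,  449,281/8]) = [ -680, - 541, - 316, - 701/5 , - 491/6, - 274/7, - 52/3 , 281/8,167 , 180.74, 449, 655,  786, 808 ] 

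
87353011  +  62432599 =149785610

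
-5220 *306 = -1597320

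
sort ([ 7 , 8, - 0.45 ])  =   [-0.45 , 7, 8 ]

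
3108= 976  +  2132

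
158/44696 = 79/22348 = 0.00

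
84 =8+76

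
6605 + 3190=9795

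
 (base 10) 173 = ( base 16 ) ad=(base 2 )10101101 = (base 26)6H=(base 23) 7C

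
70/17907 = 70/17907 =0.00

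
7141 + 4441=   11582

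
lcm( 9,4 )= 36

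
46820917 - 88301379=-41480462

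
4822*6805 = 32813710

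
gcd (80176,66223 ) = 1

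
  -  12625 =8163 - 20788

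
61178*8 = 489424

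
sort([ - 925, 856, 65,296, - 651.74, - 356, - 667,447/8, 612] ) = [ - 925, - 667, - 651.74 , - 356 , 447/8,65, 296, 612, 856 ]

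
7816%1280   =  136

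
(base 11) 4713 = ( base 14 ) 237B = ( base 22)CH3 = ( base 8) 14051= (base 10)6185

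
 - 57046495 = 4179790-61226285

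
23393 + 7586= 30979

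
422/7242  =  211/3621 =0.06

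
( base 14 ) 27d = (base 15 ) 238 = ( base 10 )503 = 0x1F7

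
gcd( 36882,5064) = 6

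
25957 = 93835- 67878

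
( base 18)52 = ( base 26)3e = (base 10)92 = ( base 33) 2q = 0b1011100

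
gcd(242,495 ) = 11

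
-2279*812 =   -  1850548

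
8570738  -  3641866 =4928872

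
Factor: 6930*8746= 2^2*3^2* 5^1*7^1*11^1*4373^1  =  60609780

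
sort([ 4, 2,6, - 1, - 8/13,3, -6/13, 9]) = [ - 1, - 8/13 , -6/13,2, 3, 4,  6 , 9] 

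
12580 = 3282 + 9298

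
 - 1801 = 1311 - 3112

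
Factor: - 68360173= -7^1*59^1  *  103^1*1607^1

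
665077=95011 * 7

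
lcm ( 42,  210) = 210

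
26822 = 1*26822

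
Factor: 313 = 313^1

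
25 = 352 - 327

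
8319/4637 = 8319/4637 = 1.79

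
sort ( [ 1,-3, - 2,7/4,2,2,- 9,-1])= [-9, - 3, - 2,-1,  1, 7/4,2,2] 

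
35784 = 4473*8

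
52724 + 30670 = 83394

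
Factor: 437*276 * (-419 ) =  - 50536428 = - 2^2*3^1*19^1 * 23^2*419^1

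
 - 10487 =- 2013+-8474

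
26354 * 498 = 13124292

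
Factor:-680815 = -5^1*136163^1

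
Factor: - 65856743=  - 65856743^1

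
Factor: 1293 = 3^1*431^1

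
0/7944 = 0 = 0.00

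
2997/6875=2997/6875 = 0.44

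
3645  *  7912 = 28839240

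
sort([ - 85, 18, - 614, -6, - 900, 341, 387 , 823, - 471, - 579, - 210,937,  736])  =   [ - 900, - 614, - 579, - 471 , - 210, - 85, - 6, 18,341, 387 , 736, 823,  937 ] 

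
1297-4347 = - 3050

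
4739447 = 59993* 79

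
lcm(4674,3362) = 191634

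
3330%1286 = 758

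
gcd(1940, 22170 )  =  10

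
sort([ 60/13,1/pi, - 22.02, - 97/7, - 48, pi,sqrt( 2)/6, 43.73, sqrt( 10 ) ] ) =[ - 48, - 22.02, - 97/7,sqrt( 2)/6,1/pi,pi, sqrt(10), 60/13,43.73]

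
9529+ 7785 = 17314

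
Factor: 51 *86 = 2^1*3^1*17^1*43^1 = 4386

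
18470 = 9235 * 2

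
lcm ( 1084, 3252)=3252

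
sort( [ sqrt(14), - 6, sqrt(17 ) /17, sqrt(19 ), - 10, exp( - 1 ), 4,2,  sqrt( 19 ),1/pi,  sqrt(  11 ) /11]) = [ - 10, - 6,sqrt (17 ) /17, sqrt( 11) /11,1/pi, exp( - 1 ) , 2,sqrt( 14 ),4,sqrt (19),sqrt( 19) ]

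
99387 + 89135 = 188522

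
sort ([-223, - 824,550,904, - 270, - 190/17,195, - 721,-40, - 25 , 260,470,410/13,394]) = [  -  824, - 721, - 270, - 223, - 40, - 25, - 190/17,  410/13, 195, 260,394,470,550,904]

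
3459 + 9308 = 12767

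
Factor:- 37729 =  -  29^1*1301^1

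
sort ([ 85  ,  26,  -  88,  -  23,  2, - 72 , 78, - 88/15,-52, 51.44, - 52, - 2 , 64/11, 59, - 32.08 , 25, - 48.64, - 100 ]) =[ - 100, - 88, - 72, - 52, - 52,-48.64,-32.08, - 23, - 88/15, - 2  ,  2,64/11, 25,26, 51.44,59,78, 85 ] 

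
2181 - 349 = 1832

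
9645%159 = 105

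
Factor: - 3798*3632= - 2^5*3^2*211^1*227^1=- 13794336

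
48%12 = 0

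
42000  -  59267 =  - 17267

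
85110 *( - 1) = -85110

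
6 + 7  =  13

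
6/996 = 1/166 = 0.01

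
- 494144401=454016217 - 948160618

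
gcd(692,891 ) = 1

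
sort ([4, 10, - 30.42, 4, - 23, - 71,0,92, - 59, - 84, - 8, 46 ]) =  [ - 84, - 71, - 59,  -  30.42, - 23, - 8, 0, 4, 4,10,46,92]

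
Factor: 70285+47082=241^1 * 487^1 = 117367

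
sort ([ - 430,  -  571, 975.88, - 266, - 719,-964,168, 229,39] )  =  [ - 964, - 719 ,  -  571, - 430, -266, 39,  168, 229,975.88 ]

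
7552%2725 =2102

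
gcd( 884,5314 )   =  2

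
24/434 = 12/217 = 0.06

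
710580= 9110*78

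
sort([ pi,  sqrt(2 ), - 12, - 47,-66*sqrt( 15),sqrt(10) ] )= [ - 66 * sqrt( 15), - 47,-12,sqrt (2) , pi,sqrt(10)]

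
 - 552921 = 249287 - 802208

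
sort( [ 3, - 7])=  [ - 7, 3 ]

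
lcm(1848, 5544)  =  5544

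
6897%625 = 22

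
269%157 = 112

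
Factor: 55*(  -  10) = - 550=- 2^1*5^2*11^1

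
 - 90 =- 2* 45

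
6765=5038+1727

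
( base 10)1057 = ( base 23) 1MM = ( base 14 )557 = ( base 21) 287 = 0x421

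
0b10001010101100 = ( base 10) 8876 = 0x22AC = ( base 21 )K2E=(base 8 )21254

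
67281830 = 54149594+13132236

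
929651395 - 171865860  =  757785535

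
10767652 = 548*19649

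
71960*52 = 3741920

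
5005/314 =5005/314 =15.94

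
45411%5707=5462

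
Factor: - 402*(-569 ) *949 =2^1*3^1* 13^1*67^1 * 73^1 * 569^1 = 217072362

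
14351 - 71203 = -56852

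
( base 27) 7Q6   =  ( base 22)c03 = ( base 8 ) 13263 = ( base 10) 5811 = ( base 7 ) 22641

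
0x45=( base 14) 4D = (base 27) 2f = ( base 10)69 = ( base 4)1011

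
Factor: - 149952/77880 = -2^3*5^(-1)*59^ ( - 1)*71^1 = -568/295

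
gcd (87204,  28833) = 3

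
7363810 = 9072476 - 1708666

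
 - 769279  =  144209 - 913488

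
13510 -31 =13479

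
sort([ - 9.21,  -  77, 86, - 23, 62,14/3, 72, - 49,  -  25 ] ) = [ - 77 , - 49 , - 25,-23, - 9.21, 14/3, 62, 72, 86 ] 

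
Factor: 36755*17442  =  2^1*3^3*5^1* 17^1 * 19^1*7351^1 = 641080710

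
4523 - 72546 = - 68023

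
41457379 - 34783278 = 6674101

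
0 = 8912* 0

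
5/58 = 5/58 = 0.09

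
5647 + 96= 5743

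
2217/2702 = 2217/2702 =0.82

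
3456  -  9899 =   -  6443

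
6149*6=36894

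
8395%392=163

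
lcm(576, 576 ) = 576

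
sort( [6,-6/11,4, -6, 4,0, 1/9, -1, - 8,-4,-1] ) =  [  -  8, - 6, - 4, - 1,-1, - 6/11, 0, 1/9 , 4,4, 6 ]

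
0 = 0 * 61890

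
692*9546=6605832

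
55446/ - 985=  - 57 + 699/985 = - 56.29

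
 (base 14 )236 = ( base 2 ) 110111000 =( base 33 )db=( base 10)440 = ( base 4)12320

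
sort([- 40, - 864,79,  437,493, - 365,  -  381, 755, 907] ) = [ - 864, - 381, - 365, -40,79,437,493,755, 907]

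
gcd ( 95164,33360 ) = 4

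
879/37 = 23 + 28/37 = 23.76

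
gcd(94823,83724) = 1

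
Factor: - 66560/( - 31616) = 2^3*5^1*19^( - 1 )  =  40/19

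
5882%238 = 170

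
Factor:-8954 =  - 2^1* 11^2*37^1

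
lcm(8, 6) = 24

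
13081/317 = 13081/317  =  41.26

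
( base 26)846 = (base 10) 5518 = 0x158e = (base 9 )7511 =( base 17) 121A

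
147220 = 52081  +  95139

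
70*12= 840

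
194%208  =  194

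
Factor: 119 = 7^1*17^1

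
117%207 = 117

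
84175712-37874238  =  46301474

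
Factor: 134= 2^1*67^1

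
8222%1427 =1087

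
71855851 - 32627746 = 39228105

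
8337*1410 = 11755170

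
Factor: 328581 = 3^2*11^1* 3319^1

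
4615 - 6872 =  - 2257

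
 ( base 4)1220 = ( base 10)104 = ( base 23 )4c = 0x68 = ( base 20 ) 54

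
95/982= 95/982 = 0.10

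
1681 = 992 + 689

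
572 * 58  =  33176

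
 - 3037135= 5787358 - 8824493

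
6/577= 6/577  =  0.01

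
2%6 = 2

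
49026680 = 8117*6040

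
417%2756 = 417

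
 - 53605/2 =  - 26803+1/2=- 26802.50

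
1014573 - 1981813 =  - 967240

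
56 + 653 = 709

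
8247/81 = 2749/27 = 101.81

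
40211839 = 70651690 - 30439851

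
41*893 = 36613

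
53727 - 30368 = 23359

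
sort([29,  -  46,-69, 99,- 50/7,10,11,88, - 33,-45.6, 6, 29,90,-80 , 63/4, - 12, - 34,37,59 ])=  [-80, - 69 , - 46,-45.6,  -  34, - 33, - 12,-50/7 , 6, 10, 11,63/4, 29, 29 , 37,59, 88, 90,99]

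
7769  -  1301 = 6468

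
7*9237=64659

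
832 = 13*64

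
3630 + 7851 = 11481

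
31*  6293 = 195083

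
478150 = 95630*5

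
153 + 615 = 768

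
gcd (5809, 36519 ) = 37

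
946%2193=946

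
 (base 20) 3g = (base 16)4c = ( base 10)76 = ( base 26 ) 2O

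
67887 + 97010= 164897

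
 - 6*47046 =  - 282276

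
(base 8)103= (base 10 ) 67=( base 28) 2b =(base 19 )3A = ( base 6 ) 151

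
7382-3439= 3943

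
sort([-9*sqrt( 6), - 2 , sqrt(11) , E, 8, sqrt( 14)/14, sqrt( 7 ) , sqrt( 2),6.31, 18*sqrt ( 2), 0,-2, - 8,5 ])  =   [ - 9*sqrt(6 ), - 8, - 2, - 2,0,sqrt(14)/14, sqrt(2 ),sqrt( 7), E,sqrt(11) , 5, 6.31, 8,  18*sqrt( 2 )] 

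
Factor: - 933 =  - 3^1*311^1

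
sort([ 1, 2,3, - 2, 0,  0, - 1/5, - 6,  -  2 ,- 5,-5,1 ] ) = [ - 6 ,- 5, - 5, - 2, - 2, - 1/5, 0 , 0,1, 1 , 2, 3] 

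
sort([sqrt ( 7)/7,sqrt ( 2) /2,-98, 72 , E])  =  [ - 98, sqrt ( 7 ) /7, sqrt(2)/2, E,72 ]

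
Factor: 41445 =3^3*5^1*307^1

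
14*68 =952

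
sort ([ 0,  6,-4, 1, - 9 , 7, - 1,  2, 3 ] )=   [ - 9 , - 4, - 1, 0, 1,  2, 3,  6,  7] 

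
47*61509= 2890923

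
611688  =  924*662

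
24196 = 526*46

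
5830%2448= 934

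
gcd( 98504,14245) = 7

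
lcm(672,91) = 8736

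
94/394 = 47/197=0.24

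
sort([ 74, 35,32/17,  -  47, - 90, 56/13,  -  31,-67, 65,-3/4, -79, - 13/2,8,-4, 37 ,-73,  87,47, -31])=[-90, - 79, - 73,  -  67,-47, - 31 ,-31, - 13/2,-4, - 3/4, 32/17, 56/13, 8, 35, 37 , 47,65,  74, 87] 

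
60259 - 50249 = 10010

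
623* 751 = 467873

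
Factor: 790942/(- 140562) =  - 3^( - 3)*17^1*19^( - 1 )*43^1*137^( - 1)*541^1 = - 395471/70281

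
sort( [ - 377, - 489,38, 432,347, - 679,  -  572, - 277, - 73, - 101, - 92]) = [- 679, - 572,-489,- 377, - 277, - 101, - 92, - 73, 38,  347,432 ]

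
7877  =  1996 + 5881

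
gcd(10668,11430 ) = 762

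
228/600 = 19/50=   0.38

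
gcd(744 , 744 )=744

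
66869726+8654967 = 75524693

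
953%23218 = 953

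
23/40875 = 23/40875=0.00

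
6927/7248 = 2309/2416 = 0.96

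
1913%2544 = 1913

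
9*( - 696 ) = -6264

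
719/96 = 7  +  47/96 = 7.49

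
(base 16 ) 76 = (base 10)118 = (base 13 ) 91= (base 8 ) 166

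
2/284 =1/142= 0.01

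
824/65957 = 824/65957 = 0.01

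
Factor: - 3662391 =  - 3^1*1220797^1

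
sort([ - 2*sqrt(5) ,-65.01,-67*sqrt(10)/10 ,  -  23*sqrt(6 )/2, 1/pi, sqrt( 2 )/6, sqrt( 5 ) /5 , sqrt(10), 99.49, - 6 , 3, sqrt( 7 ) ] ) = [ - 65.01,-23*sqrt( 6)/2,  -  67*sqrt(10)/10,- 6, - 2*sqrt(5), sqrt( 2)/6,1/pi,sqrt(5)/5,sqrt( 7), 3,sqrt( 10), 99.49]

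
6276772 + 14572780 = 20849552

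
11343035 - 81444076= - 70101041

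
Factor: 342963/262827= 19^(-1)*29^ ( - 1)*719^1 = 719/551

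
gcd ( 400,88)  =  8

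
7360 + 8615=15975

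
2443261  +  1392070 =3835331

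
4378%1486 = 1406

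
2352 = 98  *24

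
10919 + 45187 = 56106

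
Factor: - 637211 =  - 17^1 * 37483^1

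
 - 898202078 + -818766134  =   - 1716968212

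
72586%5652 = 4762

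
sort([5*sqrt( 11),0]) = [ 0,5*sqrt( 11) ] 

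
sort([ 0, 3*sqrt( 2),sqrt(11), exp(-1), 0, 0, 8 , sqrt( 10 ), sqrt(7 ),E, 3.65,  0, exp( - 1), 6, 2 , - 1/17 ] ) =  [ - 1/17 , 0, 0 , 0,0, exp( - 1), exp( - 1), 2, sqrt(7),E , sqrt(10 ), sqrt(11), 3.65, 3* sqrt(2 ), 6, 8]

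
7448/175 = 42 +14/25 = 42.56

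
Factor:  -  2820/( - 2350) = 2^1*3^1*5^(-1) = 6/5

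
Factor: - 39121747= -7^2*798403^1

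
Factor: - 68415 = -3^1*  5^1*4561^1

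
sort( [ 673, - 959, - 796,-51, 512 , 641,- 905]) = [  -  959, - 905,-796,  -  51, 512, 641, 673]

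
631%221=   189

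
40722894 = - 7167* ( - 5682)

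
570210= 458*1245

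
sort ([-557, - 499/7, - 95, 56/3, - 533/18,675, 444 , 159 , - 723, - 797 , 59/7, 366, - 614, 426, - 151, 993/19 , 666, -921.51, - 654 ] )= [ - 921.51  , - 797, - 723,  -  654, - 614, - 557,  -  151,-95 , - 499/7, - 533/18 , 59/7, 56/3, 993/19, 159,366,426, 444 , 666,675 ] 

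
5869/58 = 5869/58 =101.19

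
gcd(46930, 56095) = 65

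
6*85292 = 511752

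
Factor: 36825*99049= 3647479425 =3^1*5^2 *37^1*491^1* 2677^1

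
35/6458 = 35/6458 = 0.01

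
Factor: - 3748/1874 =  -  2^1 = - 2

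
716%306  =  104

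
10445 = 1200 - -9245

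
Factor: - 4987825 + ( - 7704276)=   -  12692101 = - 12692101^1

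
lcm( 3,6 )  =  6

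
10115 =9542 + 573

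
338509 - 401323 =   -  62814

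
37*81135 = 3001995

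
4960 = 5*992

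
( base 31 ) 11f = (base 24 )1hn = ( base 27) 1a8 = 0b1111101111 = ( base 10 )1007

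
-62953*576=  - 36260928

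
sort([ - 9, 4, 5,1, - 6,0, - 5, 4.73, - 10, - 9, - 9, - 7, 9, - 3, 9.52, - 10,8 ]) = [-10 , - 10,- 9, - 9, - 9, - 7, - 6, - 5, - 3, 0, 1,4,4.73, 5, 8,9,  9.52]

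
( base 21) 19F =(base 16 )285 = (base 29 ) M7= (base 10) 645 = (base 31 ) KP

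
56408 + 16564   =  72972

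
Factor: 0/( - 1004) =0^1 = 0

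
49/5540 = 49/5540 = 0.01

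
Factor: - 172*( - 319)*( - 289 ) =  - 2^2*11^1*17^2*29^1*43^1 = - 15856852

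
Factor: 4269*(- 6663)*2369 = -3^2*23^1 * 103^1*1423^1 * 2221^1=- 67384658043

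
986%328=2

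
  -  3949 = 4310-8259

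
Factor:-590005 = -5^1*13^1*29^1*313^1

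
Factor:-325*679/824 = -220675/824= -2^( - 3 ) * 5^2 * 7^1*13^1*97^1*103^(-1 )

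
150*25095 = 3764250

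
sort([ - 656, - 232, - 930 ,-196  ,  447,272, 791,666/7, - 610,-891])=[ - 930, - 891, - 656,  -  610,-232, - 196, 666/7,272,447,791 ]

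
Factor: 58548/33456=7/4 = 2^ ( - 2 )*7^1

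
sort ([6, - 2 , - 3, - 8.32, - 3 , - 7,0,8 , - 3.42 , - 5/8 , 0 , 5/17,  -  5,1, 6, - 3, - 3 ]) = [-8.32, - 7 , - 5, - 3.42, - 3, - 3, -3,  -  3, - 2,-5/8,0 , 0 , 5/17 , 1,6, 6, 8 ] 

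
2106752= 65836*32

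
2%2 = 0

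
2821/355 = 7 + 336/355 = 7.95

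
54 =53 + 1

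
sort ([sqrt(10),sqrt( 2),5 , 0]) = [0,sqrt(2 ), sqrt (10 ), 5]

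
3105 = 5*621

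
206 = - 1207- -1413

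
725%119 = 11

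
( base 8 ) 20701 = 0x21C1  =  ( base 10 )8641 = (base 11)6546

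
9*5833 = 52497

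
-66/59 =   -  66/59 = - 1.12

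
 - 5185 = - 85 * 61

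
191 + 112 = 303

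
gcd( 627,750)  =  3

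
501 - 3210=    - 2709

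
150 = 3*50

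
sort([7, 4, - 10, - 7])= [ - 10,  -  7, 4,  7]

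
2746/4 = 1373/2 = 686.50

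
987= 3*329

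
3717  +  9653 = 13370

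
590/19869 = 590/19869=0.03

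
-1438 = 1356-2794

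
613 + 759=1372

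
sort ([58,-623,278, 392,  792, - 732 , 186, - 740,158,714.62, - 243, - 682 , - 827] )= [ - 827,- 740, - 732 , - 682, - 623, - 243, 58,  158, 186, 278,392,714.62,792]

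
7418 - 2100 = 5318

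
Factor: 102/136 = 2^( - 2)*3^1 = 3/4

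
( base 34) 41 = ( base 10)137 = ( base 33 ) 45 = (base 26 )57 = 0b10001001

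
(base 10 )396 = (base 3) 112200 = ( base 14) 204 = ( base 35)bb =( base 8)614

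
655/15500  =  131/3100 = 0.04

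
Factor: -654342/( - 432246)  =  109057/72041 = 13^1 * 61^(-1)*1181^( - 1) * 8389^1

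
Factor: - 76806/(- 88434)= 251/289 = 17^( -2 )  *251^1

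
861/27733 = 861/27733  =  0.03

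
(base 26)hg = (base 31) eo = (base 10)458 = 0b111001010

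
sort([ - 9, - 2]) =[ - 9, - 2]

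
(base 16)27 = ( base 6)103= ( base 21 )1I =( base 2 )100111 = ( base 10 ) 39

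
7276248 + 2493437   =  9769685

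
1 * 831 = 831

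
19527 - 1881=17646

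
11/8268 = 11/8268 = 0.00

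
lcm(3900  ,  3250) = 19500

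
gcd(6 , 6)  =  6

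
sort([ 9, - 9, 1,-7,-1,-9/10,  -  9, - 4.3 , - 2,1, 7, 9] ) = [ -9,-9,  -  7,-4.3,-2, - 1,-9/10, 1, 1,7,9, 9] 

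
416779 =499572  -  82793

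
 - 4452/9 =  -1484/3 = - 494.67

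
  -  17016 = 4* ( - 4254) 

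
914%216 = 50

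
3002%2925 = 77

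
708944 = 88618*8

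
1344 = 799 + 545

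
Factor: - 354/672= -59/112  =  - 2^( - 4)*7^( - 1)*59^1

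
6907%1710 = 67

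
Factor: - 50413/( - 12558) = 2^(  -  1 )*3^( - 1)*7^(-1)*11^1*13^( - 1) * 23^( - 1)*4583^1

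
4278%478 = 454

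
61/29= 61/29 = 2.10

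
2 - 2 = 0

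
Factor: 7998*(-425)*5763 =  - 19589301450 = -2^1* 3^2 * 5^2*17^2*31^1*43^1*113^1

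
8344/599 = 8344/599 = 13.93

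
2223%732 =27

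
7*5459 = 38213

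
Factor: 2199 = 3^1*733^1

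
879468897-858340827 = 21128070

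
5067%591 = 339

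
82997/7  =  82997/7= 11856.71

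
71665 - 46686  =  24979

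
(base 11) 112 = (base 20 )6e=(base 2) 10000110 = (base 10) 134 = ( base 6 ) 342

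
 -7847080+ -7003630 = - 14850710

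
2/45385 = 2/45385 = 0.00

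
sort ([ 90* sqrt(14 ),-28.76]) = [ - 28.76, 90*sqrt( 14)]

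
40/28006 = 20/14003 = 0.00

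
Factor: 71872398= 2^1*3^2*13^1*307147^1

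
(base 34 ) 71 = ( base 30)7t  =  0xef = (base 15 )10E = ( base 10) 239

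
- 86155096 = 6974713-93129809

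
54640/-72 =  - 759 + 1/9  =  -  758.89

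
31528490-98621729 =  - 67093239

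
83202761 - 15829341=67373420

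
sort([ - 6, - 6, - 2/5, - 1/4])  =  [ - 6, - 6, - 2/5, - 1/4 ] 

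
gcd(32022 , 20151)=9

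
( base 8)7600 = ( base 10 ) 3968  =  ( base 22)848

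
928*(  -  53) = - 49184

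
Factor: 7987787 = 101^1 * 79087^1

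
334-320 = 14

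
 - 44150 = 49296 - 93446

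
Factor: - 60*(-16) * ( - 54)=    - 2^7*3^4*5^1 = - 51840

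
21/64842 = 7/21614 = 0.00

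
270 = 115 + 155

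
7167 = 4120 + 3047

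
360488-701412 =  - 340924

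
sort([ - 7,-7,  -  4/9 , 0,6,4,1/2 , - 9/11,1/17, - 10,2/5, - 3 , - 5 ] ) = [ - 10, - 7, - 7,-5, - 3,  -  9/11, - 4/9,  0, 1/17,2/5,1/2,4,6] 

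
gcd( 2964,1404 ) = 156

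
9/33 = 3/11=0.27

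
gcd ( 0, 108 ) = 108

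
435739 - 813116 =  - 377377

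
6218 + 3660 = 9878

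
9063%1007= 0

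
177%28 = 9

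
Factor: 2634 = 2^1 * 3^1 * 439^1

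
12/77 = 12/77 = 0.16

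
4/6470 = 2/3235 = 0.00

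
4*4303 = 17212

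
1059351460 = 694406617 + 364944843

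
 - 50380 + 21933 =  - 28447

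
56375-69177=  - 12802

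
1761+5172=6933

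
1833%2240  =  1833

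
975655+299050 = 1274705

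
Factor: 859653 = 3^4*10613^1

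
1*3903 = 3903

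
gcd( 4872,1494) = 6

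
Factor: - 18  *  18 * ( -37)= 11988 = 2^2 * 3^4*37^1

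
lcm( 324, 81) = 324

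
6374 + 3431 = 9805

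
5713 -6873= - 1160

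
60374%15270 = 14564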